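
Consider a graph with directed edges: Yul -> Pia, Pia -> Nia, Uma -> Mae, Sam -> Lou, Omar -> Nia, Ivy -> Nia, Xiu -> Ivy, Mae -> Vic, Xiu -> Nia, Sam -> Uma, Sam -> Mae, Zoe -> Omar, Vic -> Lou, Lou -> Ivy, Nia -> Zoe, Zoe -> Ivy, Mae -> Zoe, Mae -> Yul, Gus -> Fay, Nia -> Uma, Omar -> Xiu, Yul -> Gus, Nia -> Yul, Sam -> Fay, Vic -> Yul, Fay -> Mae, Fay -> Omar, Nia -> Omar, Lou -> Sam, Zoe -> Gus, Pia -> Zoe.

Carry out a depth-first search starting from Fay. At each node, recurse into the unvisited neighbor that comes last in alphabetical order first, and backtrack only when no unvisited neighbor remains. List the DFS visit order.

Fay Omar Xiu Nia Zoe Ivy Gus Yul Pia Uma Mae Vic Lou Sam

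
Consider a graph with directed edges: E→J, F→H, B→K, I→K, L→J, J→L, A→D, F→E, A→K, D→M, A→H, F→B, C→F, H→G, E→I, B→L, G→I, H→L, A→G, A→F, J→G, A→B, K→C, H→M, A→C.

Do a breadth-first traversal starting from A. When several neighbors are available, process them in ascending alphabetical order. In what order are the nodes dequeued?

A, B, C, D, F, G, H, K, L, M, E, I, J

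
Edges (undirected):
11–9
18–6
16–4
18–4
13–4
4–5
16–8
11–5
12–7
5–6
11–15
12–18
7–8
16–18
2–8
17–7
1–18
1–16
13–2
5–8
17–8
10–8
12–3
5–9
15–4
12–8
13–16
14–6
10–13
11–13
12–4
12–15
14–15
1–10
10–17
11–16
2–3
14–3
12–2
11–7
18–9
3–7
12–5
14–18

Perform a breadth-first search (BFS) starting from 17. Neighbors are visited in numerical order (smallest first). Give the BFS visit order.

17, 7, 8, 10, 3, 11, 12, 2, 5, 16, 1, 13, 14, 9, 15, 4, 18, 6

Visit 17; enqueue 7, 8, 10 → queue [7, 8, 10]
Visit 7; enqueue 3, 11, 12 → queue [8, 10, 3, 11, 12]
Visit 8; enqueue 2, 5, 16 → queue [10, 3, 11, 12, 2, 5, 16]
Visit 10; enqueue 1, 13 → queue [3, 11, 12, 2, 5, 16, 1, 13]
Visit 3; enqueue 14 → queue [11, 12, 2, 5, 16, 1, 13, 14]
Visit 11; enqueue 9, 15 → queue [12, 2, 5, 16, 1, 13, 14, 9, 15]
Visit 12; enqueue 4, 18 → queue [2, 5, 16, 1, 13, 14, 9, 15, 4, 18]
Visit 2 → queue [5, 16, 1, 13, 14, 9, 15, 4, 18]
Visit 5; enqueue 6 → queue [16, 1, 13, 14, 9, 15, 4, 18, 6]
Visit 16 → queue [1, 13, 14, 9, 15, 4, 18, 6]
Visit 1 → queue [13, 14, 9, 15, 4, 18, 6]
Visit 13 → queue [14, 9, 15, 4, 18, 6]
Visit 14 → queue [9, 15, 4, 18, 6]
Visit 9 → queue [15, 4, 18, 6]
Visit 15 → queue [4, 18, 6]
Visit 4 → queue [18, 6]
Visit 18 → queue [6]
Visit 6 → queue []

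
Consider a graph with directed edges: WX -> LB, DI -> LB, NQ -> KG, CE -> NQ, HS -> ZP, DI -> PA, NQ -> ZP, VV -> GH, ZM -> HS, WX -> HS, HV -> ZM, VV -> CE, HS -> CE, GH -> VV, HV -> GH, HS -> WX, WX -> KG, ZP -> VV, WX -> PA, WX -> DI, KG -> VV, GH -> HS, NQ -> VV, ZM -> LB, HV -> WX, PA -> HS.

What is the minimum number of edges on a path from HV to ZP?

3

Level 0: HV
Level 1: GH, WX, ZM
Level 2: DI, HS, KG, LB, PA, VV
Level 3: CE, ZP
Level 4: NQ
ZP first appears at level 3.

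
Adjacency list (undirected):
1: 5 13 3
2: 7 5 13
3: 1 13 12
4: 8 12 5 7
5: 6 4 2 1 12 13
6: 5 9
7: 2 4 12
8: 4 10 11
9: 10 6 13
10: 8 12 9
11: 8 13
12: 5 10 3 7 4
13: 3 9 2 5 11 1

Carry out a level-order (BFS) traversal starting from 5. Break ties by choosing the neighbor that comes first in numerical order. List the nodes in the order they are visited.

Visit 5; enqueue 1, 2, 4, 6, 12, 13 → queue [1, 2, 4, 6, 12, 13]
Visit 1; enqueue 3 → queue [2, 4, 6, 12, 13, 3]
Visit 2; enqueue 7 → queue [4, 6, 12, 13, 3, 7]
Visit 4; enqueue 8 → queue [6, 12, 13, 3, 7, 8]
Visit 6; enqueue 9 → queue [12, 13, 3, 7, 8, 9]
Visit 12; enqueue 10 → queue [13, 3, 7, 8, 9, 10]
Visit 13; enqueue 11 → queue [3, 7, 8, 9, 10, 11]
Visit 3 → queue [7, 8, 9, 10, 11]
Visit 7 → queue [8, 9, 10, 11]
Visit 8 → queue [9, 10, 11]
Visit 9 → queue [10, 11]
Visit 10 → queue [11]
Visit 11 → queue []

5, 1, 2, 4, 6, 12, 13, 3, 7, 8, 9, 10, 11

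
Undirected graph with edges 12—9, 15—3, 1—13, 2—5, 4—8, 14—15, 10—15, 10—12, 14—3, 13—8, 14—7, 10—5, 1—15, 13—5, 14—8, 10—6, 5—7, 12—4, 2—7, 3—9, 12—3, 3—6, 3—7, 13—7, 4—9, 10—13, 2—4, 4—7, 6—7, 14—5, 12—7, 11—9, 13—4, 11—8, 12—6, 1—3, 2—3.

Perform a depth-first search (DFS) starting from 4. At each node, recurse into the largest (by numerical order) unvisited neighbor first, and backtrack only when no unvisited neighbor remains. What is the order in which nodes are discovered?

4 → 13 → 10 → 15 → 14 → 8 → 11 → 9 → 12 → 7 → 6 → 3 → 2 → 5 → 1

Visit 4
4 → 13
13 → 10
10 → 15
15 → 14
14 → 8
8 → 11
11 → 9
9 → 12
12 → 7
7 → 6
6 → 3
3 → 2
2 → 5
3 → 1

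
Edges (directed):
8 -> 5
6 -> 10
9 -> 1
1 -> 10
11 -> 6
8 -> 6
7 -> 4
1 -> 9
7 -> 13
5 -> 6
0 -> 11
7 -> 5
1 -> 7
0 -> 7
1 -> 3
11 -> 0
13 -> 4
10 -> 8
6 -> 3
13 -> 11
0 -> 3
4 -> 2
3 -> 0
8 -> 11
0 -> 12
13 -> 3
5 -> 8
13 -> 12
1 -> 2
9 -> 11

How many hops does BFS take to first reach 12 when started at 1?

3

Level 0: 1
Level 1: 2, 3, 7, 9, 10
Level 2: 0, 4, 5, 8, 11, 13
Level 3: 6, 12
12 first appears at level 3.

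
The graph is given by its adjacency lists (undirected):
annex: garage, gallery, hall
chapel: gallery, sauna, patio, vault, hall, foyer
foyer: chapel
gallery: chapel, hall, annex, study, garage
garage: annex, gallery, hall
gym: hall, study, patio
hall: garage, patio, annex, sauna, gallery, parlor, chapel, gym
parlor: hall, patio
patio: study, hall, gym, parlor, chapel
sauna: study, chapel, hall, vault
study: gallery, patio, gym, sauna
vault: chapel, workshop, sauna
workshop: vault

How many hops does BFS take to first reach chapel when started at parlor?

Level 0: parlor
Level 1: hall, patio
Level 2: annex, chapel, gallery, garage, gym, sauna, study
Level 3: foyer, vault
Level 4: workshop
chapel first appears at level 2.

2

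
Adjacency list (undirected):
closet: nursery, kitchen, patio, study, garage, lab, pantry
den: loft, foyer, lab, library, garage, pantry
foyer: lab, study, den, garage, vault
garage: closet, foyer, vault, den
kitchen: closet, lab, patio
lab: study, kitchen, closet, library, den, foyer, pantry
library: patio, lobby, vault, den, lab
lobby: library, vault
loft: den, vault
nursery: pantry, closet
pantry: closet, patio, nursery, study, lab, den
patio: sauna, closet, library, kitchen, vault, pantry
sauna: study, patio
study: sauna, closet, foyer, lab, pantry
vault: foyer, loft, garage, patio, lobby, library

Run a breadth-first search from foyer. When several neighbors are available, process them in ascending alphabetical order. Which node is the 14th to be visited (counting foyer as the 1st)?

patio

Visit foyer; enqueue den, garage, lab, study, vault → queue [den, garage, lab, study, vault]
Visit den; enqueue library, loft, pantry → queue [garage, lab, study, vault, library, loft, pantry]
Visit garage; enqueue closet → queue [lab, study, vault, library, loft, pantry, closet]
Visit lab; enqueue kitchen → queue [study, vault, library, loft, pantry, closet, kitchen]
Visit study; enqueue sauna → queue [vault, library, loft, pantry, closet, kitchen, sauna]
Visit vault; enqueue lobby, patio → queue [library, loft, pantry, closet, kitchen, sauna, lobby, patio]
Visit library → queue [loft, pantry, closet, kitchen, sauna, lobby, patio]
Visit loft → queue [pantry, closet, kitchen, sauna, lobby, patio]
Visit pantry; enqueue nursery → queue [closet, kitchen, sauna, lobby, patio, nursery]
Visit closet → queue [kitchen, sauna, lobby, patio, nursery]
Visit kitchen → queue [sauna, lobby, patio, nursery]
Visit sauna → queue [lobby, patio, nursery]
Visit lobby → queue [patio, nursery]
Visit patio → queue [nursery]
Visit nursery → queue []

Visit order: foyer, den, garage, lab, study, vault, library, loft, pantry, closet, kitchen, sauna, lobby, patio, nursery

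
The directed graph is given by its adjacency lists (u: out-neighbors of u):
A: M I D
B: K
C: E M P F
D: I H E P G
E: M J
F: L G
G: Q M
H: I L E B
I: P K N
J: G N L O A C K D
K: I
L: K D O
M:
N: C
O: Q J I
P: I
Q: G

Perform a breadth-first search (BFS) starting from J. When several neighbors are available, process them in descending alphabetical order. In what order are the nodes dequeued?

J -> O -> N -> L -> K -> G -> D -> C -> A -> Q -> I -> M -> P -> H -> E -> F -> B

Visit J; enqueue O, N, L, K, G, D, C, A → queue [O, N, L, K, G, D, C, A]
Visit O; enqueue Q, I → queue [N, L, K, G, D, C, A, Q, I]
Visit N → queue [L, K, G, D, C, A, Q, I]
Visit L → queue [K, G, D, C, A, Q, I]
Visit K → queue [G, D, C, A, Q, I]
Visit G; enqueue M → queue [D, C, A, Q, I, M]
Visit D; enqueue P, H, E → queue [C, A, Q, I, M, P, H, E]
Visit C; enqueue F → queue [A, Q, I, M, P, H, E, F]
Visit A → queue [Q, I, M, P, H, E, F]
Visit Q → queue [I, M, P, H, E, F]
Visit I → queue [M, P, H, E, F]
Visit M → queue [P, H, E, F]
Visit P → queue [H, E, F]
Visit H; enqueue B → queue [E, F, B]
Visit E → queue [F, B]
Visit F → queue [B]
Visit B → queue []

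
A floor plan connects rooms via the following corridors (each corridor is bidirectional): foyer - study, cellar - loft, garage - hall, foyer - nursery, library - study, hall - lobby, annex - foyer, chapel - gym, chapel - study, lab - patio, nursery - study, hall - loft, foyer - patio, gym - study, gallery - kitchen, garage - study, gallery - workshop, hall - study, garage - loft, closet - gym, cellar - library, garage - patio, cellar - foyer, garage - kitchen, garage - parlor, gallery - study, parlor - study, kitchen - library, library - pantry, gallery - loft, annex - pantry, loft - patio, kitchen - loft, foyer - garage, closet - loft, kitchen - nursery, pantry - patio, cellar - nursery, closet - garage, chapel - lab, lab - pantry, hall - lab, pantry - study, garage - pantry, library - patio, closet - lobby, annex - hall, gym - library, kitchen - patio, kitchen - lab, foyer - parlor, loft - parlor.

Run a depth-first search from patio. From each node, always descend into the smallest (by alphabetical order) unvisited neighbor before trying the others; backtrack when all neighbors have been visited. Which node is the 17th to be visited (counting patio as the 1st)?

nursery

Visit patio
patio → foyer
foyer → annex
annex → hall
hall → garage
garage → closet
closet → gym
gym → chapel
chapel → lab
lab → kitchen
kitchen → gallery
gallery → loft
loft → cellar
cellar → library
library → pantry
pantry → study
study → nursery
study → parlor
gallery → workshop
closet → lobby

Visit order: patio, foyer, annex, hall, garage, closet, gym, chapel, lab, kitchen, gallery, loft, cellar, library, pantry, study, nursery, parlor, workshop, lobby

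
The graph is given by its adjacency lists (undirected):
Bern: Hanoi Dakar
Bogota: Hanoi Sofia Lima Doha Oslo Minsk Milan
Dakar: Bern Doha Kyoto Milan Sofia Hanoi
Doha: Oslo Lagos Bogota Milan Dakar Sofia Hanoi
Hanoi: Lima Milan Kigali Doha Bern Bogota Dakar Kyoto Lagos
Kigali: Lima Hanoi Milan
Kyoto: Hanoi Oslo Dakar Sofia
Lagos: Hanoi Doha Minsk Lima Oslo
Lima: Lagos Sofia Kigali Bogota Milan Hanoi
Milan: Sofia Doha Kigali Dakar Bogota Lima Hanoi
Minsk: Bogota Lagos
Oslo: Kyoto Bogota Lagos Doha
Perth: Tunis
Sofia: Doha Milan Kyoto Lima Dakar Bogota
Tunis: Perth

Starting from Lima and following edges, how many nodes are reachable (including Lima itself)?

13

BFS from Lima visits: Lima, Lagos, Sofia, Kigali, Bogota, Milan, Hanoi, Doha, Minsk, Oslo, Kyoto, Dakar, Bern
Reachable nodes: 13 of 15 total.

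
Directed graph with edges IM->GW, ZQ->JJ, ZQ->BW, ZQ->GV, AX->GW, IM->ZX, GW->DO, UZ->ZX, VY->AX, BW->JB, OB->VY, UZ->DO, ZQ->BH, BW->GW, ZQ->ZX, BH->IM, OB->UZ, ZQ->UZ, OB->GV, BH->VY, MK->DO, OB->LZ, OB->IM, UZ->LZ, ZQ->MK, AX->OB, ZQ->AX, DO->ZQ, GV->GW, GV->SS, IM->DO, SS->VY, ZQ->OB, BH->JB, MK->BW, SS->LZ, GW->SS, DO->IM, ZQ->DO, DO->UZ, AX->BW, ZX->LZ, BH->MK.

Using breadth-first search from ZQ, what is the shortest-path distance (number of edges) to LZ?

Level 0: ZQ
Level 1: AX, BH, BW, DO, GV, JJ, MK, OB, UZ, ZX
Level 2: GW, IM, JB, LZ, SS, VY
LZ first appears at level 2.

2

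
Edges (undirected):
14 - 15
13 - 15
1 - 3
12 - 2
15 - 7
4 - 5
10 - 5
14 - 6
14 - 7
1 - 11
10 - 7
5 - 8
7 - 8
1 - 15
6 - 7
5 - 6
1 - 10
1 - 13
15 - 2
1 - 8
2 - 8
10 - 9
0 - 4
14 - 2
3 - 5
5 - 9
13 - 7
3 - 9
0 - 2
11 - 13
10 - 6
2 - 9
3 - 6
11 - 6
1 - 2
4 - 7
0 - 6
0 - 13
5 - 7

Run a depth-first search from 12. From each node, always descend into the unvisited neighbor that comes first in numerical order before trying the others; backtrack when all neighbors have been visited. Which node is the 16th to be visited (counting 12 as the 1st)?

Visit 12
12 → 2
2 → 0
0 → 4
4 → 5
5 → 3
3 → 1
1 → 8
8 → 7
7 → 6
6 → 10
10 → 9
6 → 11
11 → 13
13 → 15
15 → 14

Visit order: 12, 2, 0, 4, 5, 3, 1, 8, 7, 6, 10, 9, 11, 13, 15, 14

14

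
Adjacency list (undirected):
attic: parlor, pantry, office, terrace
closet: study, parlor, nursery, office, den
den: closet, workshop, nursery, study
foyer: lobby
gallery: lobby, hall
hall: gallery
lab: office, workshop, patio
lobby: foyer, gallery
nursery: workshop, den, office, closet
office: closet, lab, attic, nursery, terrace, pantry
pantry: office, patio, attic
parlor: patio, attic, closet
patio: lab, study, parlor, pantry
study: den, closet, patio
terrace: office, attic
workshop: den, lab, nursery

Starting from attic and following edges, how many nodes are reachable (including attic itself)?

12

BFS from attic visits: attic, parlor, pantry, office, terrace, patio, closet, lab, nursery, study, den, workshop
Reachable nodes: 12 of 16 total.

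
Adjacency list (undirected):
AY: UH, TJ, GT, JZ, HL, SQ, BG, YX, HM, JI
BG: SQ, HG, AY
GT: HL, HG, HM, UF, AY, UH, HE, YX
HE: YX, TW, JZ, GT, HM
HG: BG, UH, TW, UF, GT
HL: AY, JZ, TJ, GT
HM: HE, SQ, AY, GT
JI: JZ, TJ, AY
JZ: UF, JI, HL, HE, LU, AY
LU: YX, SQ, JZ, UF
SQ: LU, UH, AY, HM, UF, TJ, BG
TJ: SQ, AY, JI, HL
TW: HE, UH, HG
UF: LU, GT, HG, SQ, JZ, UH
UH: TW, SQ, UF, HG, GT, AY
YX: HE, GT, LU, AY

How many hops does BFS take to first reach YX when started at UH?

Level 0: UH
Level 1: AY, GT, HG, SQ, TW, UF
Level 2: BG, HE, HL, HM, JI, JZ, LU, TJ, YX
YX first appears at level 2.

2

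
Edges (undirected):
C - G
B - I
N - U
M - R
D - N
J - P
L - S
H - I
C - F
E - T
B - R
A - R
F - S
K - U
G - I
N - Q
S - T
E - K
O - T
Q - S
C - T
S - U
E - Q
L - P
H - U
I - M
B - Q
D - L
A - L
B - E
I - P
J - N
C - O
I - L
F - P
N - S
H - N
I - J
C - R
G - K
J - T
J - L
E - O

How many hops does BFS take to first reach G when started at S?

Level 0: S
Level 1: F, L, N, Q, T, U
Level 2: A, B, C, D, E, H, I, J, K, O, P
Level 3: G, M, R
G first appears at level 3.

3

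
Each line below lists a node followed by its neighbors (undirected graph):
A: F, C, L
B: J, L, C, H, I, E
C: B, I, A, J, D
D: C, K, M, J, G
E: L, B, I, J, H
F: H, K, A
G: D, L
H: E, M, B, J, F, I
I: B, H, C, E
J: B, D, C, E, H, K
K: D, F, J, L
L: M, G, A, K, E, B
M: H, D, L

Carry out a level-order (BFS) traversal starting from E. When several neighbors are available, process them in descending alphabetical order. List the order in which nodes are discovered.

E -> L -> J -> I -> H -> B -> M -> K -> G -> A -> D -> C -> F

Visit E; enqueue L, J, I, H, B → queue [L, J, I, H, B]
Visit L; enqueue M, K, G, A → queue [J, I, H, B, M, K, G, A]
Visit J; enqueue D, C → queue [I, H, B, M, K, G, A, D, C]
Visit I → queue [H, B, M, K, G, A, D, C]
Visit H; enqueue F → queue [B, M, K, G, A, D, C, F]
Visit B → queue [M, K, G, A, D, C, F]
Visit M → queue [K, G, A, D, C, F]
Visit K → queue [G, A, D, C, F]
Visit G → queue [A, D, C, F]
Visit A → queue [D, C, F]
Visit D → queue [C, F]
Visit C → queue [F]
Visit F → queue []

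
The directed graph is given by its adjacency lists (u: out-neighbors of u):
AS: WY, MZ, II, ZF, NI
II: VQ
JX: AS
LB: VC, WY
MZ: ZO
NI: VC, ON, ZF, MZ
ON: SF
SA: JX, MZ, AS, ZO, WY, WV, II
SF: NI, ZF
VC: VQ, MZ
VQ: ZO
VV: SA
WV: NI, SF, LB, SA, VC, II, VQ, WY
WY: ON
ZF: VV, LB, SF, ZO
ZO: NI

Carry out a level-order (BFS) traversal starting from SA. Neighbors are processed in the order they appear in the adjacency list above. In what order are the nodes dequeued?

Visit SA; enqueue JX, MZ, AS, ZO, WY, WV, II → queue [JX, MZ, AS, ZO, WY, WV, II]
Visit JX → queue [MZ, AS, ZO, WY, WV, II]
Visit MZ → queue [AS, ZO, WY, WV, II]
Visit AS; enqueue ZF, NI → queue [ZO, WY, WV, II, ZF, NI]
Visit ZO → queue [WY, WV, II, ZF, NI]
Visit WY; enqueue ON → queue [WV, II, ZF, NI, ON]
Visit WV; enqueue SF, LB, VC, VQ → queue [II, ZF, NI, ON, SF, LB, VC, VQ]
Visit II → queue [ZF, NI, ON, SF, LB, VC, VQ]
Visit ZF; enqueue VV → queue [NI, ON, SF, LB, VC, VQ, VV]
Visit NI → queue [ON, SF, LB, VC, VQ, VV]
Visit ON → queue [SF, LB, VC, VQ, VV]
Visit SF → queue [LB, VC, VQ, VV]
Visit LB → queue [VC, VQ, VV]
Visit VC → queue [VQ, VV]
Visit VQ → queue [VV]
Visit VV → queue []

SA, JX, MZ, AS, ZO, WY, WV, II, ZF, NI, ON, SF, LB, VC, VQ, VV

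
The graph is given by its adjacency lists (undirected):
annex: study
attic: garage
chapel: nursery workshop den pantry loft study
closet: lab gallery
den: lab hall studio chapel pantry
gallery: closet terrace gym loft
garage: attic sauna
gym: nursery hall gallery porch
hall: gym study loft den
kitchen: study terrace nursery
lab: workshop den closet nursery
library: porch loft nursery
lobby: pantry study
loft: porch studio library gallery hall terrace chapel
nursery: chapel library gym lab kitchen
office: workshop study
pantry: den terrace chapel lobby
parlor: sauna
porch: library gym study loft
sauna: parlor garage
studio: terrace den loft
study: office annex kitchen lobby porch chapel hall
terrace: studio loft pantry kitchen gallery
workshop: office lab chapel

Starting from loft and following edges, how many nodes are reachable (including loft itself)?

20

BFS from loft visits: loft, porch, studio, library, gallery, hall, terrace, chapel, gym, study, den, nursery, closet, pantry, kitchen, workshop, office, annex, lobby, lab
Reachable nodes: 20 of 24 total.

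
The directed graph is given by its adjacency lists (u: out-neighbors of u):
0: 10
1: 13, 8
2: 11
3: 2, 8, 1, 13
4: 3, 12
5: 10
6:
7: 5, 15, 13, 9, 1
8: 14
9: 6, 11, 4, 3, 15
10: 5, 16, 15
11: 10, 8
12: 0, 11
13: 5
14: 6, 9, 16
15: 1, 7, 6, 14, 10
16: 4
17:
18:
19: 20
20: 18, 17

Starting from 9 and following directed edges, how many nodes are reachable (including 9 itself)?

17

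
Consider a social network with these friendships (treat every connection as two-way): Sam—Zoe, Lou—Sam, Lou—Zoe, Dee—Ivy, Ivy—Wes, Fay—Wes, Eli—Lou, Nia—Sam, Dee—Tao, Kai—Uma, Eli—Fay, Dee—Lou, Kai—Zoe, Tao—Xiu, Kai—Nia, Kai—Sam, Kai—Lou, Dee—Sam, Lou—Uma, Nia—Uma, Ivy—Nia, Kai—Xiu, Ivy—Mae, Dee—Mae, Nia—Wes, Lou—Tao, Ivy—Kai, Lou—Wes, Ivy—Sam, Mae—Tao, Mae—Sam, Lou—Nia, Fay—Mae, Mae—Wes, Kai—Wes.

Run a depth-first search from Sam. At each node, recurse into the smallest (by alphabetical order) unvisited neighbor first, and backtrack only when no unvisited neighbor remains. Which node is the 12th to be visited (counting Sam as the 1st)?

Nia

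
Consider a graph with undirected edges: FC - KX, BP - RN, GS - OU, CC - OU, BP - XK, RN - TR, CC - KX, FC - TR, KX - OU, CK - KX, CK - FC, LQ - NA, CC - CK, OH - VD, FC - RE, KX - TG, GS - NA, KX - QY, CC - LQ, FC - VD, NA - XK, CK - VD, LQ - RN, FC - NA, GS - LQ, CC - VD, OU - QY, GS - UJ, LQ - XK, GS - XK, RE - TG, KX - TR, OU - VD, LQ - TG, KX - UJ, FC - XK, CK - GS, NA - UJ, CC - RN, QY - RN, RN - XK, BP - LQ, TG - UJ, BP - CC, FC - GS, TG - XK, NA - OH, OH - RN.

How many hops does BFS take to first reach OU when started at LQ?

Level 0: LQ
Level 1: BP, CC, GS, NA, RN, TG, XK
Level 2: CK, FC, KX, OH, OU, QY, RE, TR, UJ, VD
OU first appears at level 2.

2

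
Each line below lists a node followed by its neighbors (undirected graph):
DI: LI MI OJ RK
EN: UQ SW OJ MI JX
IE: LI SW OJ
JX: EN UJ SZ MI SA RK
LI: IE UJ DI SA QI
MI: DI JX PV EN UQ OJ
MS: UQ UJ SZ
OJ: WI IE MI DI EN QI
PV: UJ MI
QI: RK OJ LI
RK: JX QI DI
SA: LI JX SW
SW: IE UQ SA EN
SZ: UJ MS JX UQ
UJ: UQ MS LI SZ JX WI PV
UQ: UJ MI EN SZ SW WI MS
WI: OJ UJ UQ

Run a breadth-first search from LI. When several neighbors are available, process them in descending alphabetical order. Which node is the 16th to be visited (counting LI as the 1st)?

MI

Visit LI; enqueue UJ, SA, QI, IE, DI → queue [UJ, SA, QI, IE, DI]
Visit UJ; enqueue WI, UQ, SZ, PV, MS, JX → queue [SA, QI, IE, DI, WI, UQ, SZ, PV, MS, JX]
Visit SA; enqueue SW → queue [QI, IE, DI, WI, UQ, SZ, PV, MS, JX, SW]
Visit QI; enqueue RK, OJ → queue [IE, DI, WI, UQ, SZ, PV, MS, JX, SW, RK, OJ]
Visit IE → queue [DI, WI, UQ, SZ, PV, MS, JX, SW, RK, OJ]
Visit DI; enqueue MI → queue [WI, UQ, SZ, PV, MS, JX, SW, RK, OJ, MI]
Visit WI → queue [UQ, SZ, PV, MS, JX, SW, RK, OJ, MI]
Visit UQ; enqueue EN → queue [SZ, PV, MS, JX, SW, RK, OJ, MI, EN]
Visit SZ → queue [PV, MS, JX, SW, RK, OJ, MI, EN]
Visit PV → queue [MS, JX, SW, RK, OJ, MI, EN]
Visit MS → queue [JX, SW, RK, OJ, MI, EN]
Visit JX → queue [SW, RK, OJ, MI, EN]
Visit SW → queue [RK, OJ, MI, EN]
Visit RK → queue [OJ, MI, EN]
Visit OJ → queue [MI, EN]
Visit MI → queue [EN]
Visit EN → queue []

Visit order: LI, UJ, SA, QI, IE, DI, WI, UQ, SZ, PV, MS, JX, SW, RK, OJ, MI, EN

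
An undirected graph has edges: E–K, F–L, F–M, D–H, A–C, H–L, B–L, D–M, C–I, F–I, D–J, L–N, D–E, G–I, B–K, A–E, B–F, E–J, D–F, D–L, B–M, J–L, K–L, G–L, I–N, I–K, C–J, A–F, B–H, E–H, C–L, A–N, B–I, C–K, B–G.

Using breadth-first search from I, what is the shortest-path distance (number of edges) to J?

2

Level 0: I
Level 1: B, C, F, G, K, N
Level 2: A, D, E, H, J, L, M
J first appears at level 2.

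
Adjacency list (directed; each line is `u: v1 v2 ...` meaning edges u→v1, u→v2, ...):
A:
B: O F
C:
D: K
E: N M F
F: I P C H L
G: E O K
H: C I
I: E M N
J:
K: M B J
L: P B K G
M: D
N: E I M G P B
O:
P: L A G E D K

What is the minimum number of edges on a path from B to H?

Level 0: B
Level 1: F, O
Level 2: C, H, I, L, P
Level 3: A, D, E, G, K, M, N
Level 4: J
H first appears at level 2.

2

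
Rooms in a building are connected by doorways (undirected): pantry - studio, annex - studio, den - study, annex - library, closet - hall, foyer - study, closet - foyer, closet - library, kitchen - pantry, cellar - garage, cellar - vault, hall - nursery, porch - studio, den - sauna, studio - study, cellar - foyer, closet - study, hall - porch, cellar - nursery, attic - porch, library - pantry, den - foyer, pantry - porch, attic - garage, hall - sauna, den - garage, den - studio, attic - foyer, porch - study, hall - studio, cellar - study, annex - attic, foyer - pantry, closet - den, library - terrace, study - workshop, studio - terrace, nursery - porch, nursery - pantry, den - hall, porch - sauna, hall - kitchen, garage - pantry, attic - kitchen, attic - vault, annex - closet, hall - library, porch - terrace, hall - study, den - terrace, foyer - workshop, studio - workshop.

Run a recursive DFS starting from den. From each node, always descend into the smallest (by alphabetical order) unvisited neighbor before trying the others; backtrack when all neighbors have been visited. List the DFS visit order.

Visit den
den → closet
closet → annex
annex → attic
attic → foyer
foyer → cellar
cellar → garage
garage → pantry
pantry → kitchen
kitchen → hall
hall → library
library → terrace
terrace → porch
porch → nursery
porch → sauna
porch → studio
studio → study
study → workshop
cellar → vault

den, closet, annex, attic, foyer, cellar, garage, pantry, kitchen, hall, library, terrace, porch, nursery, sauna, studio, study, workshop, vault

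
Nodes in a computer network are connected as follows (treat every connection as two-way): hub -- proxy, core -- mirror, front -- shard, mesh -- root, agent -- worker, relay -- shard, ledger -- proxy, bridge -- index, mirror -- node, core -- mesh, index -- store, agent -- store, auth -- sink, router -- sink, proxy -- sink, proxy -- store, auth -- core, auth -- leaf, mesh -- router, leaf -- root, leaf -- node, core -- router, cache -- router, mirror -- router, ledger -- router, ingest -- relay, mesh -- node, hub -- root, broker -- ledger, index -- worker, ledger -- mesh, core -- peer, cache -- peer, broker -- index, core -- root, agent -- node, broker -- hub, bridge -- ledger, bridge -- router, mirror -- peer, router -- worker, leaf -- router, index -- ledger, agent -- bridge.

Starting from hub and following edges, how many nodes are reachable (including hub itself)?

20

BFS from hub visits: hub, broker, proxy, root, index, ledger, sink, store, core, leaf, mesh, bridge, worker, router, auth, agent, mirror, peer, node, cache
Reachable nodes: 20 of 24 total.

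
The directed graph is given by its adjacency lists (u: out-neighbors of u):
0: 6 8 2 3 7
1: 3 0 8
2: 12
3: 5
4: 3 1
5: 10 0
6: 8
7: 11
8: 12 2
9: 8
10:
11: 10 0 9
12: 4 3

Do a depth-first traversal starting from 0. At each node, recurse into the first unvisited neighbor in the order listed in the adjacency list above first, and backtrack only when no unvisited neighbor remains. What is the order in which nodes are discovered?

Visit 0
0 → 6
6 → 8
8 → 12
12 → 4
4 → 3
3 → 5
5 → 10
4 → 1
8 → 2
0 → 7
7 → 11
11 → 9

0 → 6 → 8 → 12 → 4 → 3 → 5 → 10 → 1 → 2 → 7 → 11 → 9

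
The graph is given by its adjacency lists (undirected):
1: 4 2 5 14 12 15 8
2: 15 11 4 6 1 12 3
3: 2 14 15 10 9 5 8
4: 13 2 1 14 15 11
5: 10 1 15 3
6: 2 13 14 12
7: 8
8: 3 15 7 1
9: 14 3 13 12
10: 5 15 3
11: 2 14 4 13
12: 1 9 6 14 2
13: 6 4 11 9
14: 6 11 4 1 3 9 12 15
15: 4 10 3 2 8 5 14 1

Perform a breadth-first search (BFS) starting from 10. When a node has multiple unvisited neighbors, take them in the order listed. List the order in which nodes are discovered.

10 -> 5 -> 15 -> 3 -> 1 -> 4 -> 2 -> 8 -> 14 -> 9 -> 12 -> 13 -> 11 -> 6 -> 7

Visit 10; enqueue 5, 15, 3 → queue [5, 15, 3]
Visit 5; enqueue 1 → queue [15, 3, 1]
Visit 15; enqueue 4, 2, 8, 14 → queue [3, 1, 4, 2, 8, 14]
Visit 3; enqueue 9 → queue [1, 4, 2, 8, 14, 9]
Visit 1; enqueue 12 → queue [4, 2, 8, 14, 9, 12]
Visit 4; enqueue 13, 11 → queue [2, 8, 14, 9, 12, 13, 11]
Visit 2; enqueue 6 → queue [8, 14, 9, 12, 13, 11, 6]
Visit 8; enqueue 7 → queue [14, 9, 12, 13, 11, 6, 7]
Visit 14 → queue [9, 12, 13, 11, 6, 7]
Visit 9 → queue [12, 13, 11, 6, 7]
Visit 12 → queue [13, 11, 6, 7]
Visit 13 → queue [11, 6, 7]
Visit 11 → queue [6, 7]
Visit 6 → queue [7]
Visit 7 → queue []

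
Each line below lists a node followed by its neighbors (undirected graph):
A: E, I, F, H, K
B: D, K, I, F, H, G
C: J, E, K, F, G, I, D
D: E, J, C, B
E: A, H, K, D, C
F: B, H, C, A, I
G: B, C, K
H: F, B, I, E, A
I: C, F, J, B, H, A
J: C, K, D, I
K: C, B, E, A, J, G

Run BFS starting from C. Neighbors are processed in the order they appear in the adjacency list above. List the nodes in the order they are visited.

C → J → E → K → F → G → I → D → A → H → B

Visit C; enqueue J, E, K, F, G, I, D → queue [J, E, K, F, G, I, D]
Visit J → queue [E, K, F, G, I, D]
Visit E; enqueue A, H → queue [K, F, G, I, D, A, H]
Visit K; enqueue B → queue [F, G, I, D, A, H, B]
Visit F → queue [G, I, D, A, H, B]
Visit G → queue [I, D, A, H, B]
Visit I → queue [D, A, H, B]
Visit D → queue [A, H, B]
Visit A → queue [H, B]
Visit H → queue [B]
Visit B → queue []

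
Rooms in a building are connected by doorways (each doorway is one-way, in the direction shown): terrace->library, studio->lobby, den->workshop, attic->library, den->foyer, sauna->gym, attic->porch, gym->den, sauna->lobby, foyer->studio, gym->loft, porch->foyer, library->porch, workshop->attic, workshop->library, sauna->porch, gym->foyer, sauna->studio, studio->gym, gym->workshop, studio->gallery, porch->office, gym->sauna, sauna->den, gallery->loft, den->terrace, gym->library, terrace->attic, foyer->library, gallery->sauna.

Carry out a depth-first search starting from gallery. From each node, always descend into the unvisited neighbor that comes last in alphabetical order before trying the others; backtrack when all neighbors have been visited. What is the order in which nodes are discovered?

gallery, sauna, studio, lobby, gym, workshop, library, porch, office, foyer, attic, loft, den, terrace

Visit gallery
gallery → sauna
sauna → studio
studio → lobby
studio → gym
gym → workshop
workshop → library
library → porch
porch → office
porch → foyer
workshop → attic
gym → loft
gym → den
den → terrace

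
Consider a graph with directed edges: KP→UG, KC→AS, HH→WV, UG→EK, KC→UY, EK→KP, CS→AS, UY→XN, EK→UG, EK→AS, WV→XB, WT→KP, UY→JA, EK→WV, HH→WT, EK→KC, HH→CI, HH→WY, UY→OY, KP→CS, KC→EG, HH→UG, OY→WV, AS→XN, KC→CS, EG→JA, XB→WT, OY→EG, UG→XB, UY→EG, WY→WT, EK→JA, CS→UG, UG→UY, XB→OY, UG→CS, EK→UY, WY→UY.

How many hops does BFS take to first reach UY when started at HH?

2

Level 0: HH
Level 1: CI, UG, WT, WV, WY
Level 2: CS, EK, KP, UY, XB
Level 3: AS, EG, JA, KC, OY, XN
UY first appears at level 2.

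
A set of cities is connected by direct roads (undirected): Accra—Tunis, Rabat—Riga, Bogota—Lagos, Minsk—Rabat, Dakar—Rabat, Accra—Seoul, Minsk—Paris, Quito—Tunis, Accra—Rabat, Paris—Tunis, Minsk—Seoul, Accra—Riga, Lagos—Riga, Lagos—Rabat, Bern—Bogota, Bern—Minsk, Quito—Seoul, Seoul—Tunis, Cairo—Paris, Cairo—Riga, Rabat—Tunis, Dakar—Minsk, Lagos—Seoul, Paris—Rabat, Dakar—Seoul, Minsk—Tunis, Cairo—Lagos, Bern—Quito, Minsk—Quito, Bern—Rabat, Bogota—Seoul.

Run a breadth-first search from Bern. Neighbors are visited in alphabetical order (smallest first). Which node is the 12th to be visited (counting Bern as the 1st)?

Visit Bern; enqueue Bogota, Minsk, Quito, Rabat → queue [Bogota, Minsk, Quito, Rabat]
Visit Bogota; enqueue Lagos, Seoul → queue [Minsk, Quito, Rabat, Lagos, Seoul]
Visit Minsk; enqueue Dakar, Paris, Tunis → queue [Quito, Rabat, Lagos, Seoul, Dakar, Paris, Tunis]
Visit Quito → queue [Rabat, Lagos, Seoul, Dakar, Paris, Tunis]
Visit Rabat; enqueue Accra, Riga → queue [Lagos, Seoul, Dakar, Paris, Tunis, Accra, Riga]
Visit Lagos; enqueue Cairo → queue [Seoul, Dakar, Paris, Tunis, Accra, Riga, Cairo]
Visit Seoul → queue [Dakar, Paris, Tunis, Accra, Riga, Cairo]
Visit Dakar → queue [Paris, Tunis, Accra, Riga, Cairo]
Visit Paris → queue [Tunis, Accra, Riga, Cairo]
Visit Tunis → queue [Accra, Riga, Cairo]
Visit Accra → queue [Riga, Cairo]
Visit Riga → queue [Cairo]
Visit Cairo → queue []

Visit order: Bern, Bogota, Minsk, Quito, Rabat, Lagos, Seoul, Dakar, Paris, Tunis, Accra, Riga, Cairo

Riga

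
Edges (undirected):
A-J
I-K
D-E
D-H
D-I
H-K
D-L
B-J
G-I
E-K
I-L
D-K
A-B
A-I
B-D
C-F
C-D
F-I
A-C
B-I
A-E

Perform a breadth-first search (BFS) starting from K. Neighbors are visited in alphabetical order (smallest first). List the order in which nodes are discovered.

K, D, E, H, I, B, C, L, A, F, G, J

Visit K; enqueue D, E, H, I → queue [D, E, H, I]
Visit D; enqueue B, C, L → queue [E, H, I, B, C, L]
Visit E; enqueue A → queue [H, I, B, C, L, A]
Visit H → queue [I, B, C, L, A]
Visit I; enqueue F, G → queue [B, C, L, A, F, G]
Visit B; enqueue J → queue [C, L, A, F, G, J]
Visit C → queue [L, A, F, G, J]
Visit L → queue [A, F, G, J]
Visit A → queue [F, G, J]
Visit F → queue [G, J]
Visit G → queue [J]
Visit J → queue []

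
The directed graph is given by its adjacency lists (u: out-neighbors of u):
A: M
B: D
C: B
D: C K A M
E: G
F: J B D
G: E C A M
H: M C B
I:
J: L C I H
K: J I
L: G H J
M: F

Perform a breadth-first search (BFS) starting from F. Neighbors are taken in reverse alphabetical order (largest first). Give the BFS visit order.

F, J, D, B, L, I, H, C, M, K, A, G, E

Visit F; enqueue J, D, B → queue [J, D, B]
Visit J; enqueue L, I, H, C → queue [D, B, L, I, H, C]
Visit D; enqueue M, K, A → queue [B, L, I, H, C, M, K, A]
Visit B → queue [L, I, H, C, M, K, A]
Visit L; enqueue G → queue [I, H, C, M, K, A, G]
Visit I → queue [H, C, M, K, A, G]
Visit H → queue [C, M, K, A, G]
Visit C → queue [M, K, A, G]
Visit M → queue [K, A, G]
Visit K → queue [A, G]
Visit A → queue [G]
Visit G; enqueue E → queue [E]
Visit E → queue []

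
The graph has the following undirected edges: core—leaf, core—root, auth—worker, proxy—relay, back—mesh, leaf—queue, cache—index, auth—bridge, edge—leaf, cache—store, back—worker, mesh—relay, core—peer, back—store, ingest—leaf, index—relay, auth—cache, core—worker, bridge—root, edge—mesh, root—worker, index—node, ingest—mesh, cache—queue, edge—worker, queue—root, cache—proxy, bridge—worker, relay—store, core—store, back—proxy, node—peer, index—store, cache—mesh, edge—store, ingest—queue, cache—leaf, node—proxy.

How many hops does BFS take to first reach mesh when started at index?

2

Level 0: index
Level 1: cache, node, relay, store
Level 2: auth, back, core, edge, leaf, mesh, peer, proxy, queue
Level 3: bridge, ingest, root, worker
mesh first appears at level 2.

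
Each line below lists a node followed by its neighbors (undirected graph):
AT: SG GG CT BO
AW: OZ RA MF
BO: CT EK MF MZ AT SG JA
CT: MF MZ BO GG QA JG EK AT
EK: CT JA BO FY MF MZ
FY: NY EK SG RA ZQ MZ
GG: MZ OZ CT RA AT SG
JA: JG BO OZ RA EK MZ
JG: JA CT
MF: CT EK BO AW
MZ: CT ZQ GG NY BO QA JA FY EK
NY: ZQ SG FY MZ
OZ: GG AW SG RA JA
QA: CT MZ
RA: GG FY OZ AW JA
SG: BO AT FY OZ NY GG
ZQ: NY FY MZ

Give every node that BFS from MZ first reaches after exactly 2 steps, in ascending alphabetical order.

AT, JG, MF, OZ, RA, SG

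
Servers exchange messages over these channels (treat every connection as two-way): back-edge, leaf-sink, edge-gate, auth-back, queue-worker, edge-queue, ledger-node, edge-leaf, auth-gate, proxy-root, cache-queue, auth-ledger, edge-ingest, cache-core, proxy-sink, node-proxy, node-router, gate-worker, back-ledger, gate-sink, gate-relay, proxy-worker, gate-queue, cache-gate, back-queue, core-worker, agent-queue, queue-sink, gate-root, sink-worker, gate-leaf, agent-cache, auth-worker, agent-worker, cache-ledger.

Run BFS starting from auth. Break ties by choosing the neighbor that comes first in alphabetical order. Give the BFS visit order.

auth, back, gate, ledger, worker, edge, queue, cache, leaf, relay, root, sink, node, agent, core, proxy, ingest, router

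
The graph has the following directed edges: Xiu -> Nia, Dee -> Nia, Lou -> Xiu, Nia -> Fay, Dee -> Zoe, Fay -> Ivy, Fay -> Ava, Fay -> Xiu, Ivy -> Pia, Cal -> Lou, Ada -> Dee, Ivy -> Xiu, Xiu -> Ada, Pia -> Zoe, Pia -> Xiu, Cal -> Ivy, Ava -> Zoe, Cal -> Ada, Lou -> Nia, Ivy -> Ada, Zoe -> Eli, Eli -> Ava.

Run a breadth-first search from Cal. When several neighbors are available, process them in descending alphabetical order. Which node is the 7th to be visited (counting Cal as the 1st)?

Pia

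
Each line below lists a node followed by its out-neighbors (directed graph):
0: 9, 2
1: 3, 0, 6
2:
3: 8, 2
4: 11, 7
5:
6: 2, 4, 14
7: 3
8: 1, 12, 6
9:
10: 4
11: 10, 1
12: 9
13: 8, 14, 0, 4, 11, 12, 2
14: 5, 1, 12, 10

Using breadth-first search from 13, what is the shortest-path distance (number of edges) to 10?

2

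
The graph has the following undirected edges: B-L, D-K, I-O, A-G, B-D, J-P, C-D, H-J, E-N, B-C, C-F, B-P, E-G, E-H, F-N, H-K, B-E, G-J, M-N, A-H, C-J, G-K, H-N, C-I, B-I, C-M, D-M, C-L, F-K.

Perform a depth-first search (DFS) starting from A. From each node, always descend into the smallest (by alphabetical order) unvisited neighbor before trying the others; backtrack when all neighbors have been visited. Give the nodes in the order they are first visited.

Visit A
A → G
G → E
E → B
B → C
C → D
D → K
K → F
F → N
N → H
H → J
J → P
N → M
C → I
I → O
C → L

A -> G -> E -> B -> C -> D -> K -> F -> N -> H -> J -> P -> M -> I -> O -> L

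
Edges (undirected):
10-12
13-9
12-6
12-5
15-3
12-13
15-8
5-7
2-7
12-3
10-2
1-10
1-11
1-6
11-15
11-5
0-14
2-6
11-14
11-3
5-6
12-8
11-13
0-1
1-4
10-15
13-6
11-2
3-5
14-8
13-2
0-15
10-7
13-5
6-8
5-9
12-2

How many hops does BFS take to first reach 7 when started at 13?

2

Level 0: 13
Level 1: 2, 5, 6, 9, 11, 12
Level 2: 1, 3, 7, 8, 10, 14, 15
Level 3: 0, 4
7 first appears at level 2.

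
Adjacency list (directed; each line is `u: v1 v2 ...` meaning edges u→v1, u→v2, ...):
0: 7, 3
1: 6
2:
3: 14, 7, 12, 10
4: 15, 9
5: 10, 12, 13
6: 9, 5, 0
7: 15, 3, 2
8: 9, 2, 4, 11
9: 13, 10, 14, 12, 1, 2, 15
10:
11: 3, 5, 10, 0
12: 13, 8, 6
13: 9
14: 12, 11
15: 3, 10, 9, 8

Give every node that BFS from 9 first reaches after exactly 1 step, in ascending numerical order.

Level 0: 9
Level 1: 1, 2, 10, 12, 13, 14, 15
Level 2: 3, 6, 8, 11
Level 3: 0, 4, 5, 7

1, 2, 10, 12, 13, 14, 15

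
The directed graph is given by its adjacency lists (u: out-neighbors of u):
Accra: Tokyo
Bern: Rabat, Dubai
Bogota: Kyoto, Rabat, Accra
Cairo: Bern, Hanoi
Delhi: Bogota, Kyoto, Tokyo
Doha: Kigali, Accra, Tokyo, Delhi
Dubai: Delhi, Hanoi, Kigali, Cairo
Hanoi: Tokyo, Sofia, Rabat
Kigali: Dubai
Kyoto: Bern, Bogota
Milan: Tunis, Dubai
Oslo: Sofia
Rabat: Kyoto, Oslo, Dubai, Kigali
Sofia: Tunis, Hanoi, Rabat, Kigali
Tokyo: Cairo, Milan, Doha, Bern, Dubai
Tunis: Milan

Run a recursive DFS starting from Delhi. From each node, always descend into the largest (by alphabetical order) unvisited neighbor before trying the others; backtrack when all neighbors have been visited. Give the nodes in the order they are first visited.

Delhi Tokyo Milan Tunis Dubai Kigali Hanoi Sofia Rabat Oslo Kyoto Bogota Accra Bern Cairo Doha

Visit Delhi
Delhi → Tokyo
Tokyo → Milan
Milan → Tunis
Milan → Dubai
Dubai → Kigali
Dubai → Hanoi
Hanoi → Sofia
Sofia → Rabat
Rabat → Oslo
Rabat → Kyoto
Kyoto → Bogota
Bogota → Accra
Kyoto → Bern
Dubai → Cairo
Tokyo → Doha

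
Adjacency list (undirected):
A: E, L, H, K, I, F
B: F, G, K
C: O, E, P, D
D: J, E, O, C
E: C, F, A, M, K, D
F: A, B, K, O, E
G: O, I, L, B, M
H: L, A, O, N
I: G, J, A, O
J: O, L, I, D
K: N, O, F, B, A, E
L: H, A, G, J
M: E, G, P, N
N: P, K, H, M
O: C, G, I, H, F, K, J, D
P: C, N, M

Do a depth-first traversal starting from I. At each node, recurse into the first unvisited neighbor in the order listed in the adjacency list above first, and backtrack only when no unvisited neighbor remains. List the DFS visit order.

I G O C E F A L H N P M K B J D

Visit I
I → G
G → O
O → C
C → E
E → F
F → A
A → L
L → H
H → N
N → P
P → M
N → K
K → B
L → J
J → D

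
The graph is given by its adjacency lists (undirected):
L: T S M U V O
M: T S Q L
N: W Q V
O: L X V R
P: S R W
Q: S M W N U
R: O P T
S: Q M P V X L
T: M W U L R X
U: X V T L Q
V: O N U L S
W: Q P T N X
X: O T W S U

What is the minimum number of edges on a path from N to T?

Level 0: N
Level 1: Q, V, W
Level 2: L, M, O, P, S, T, U, X
Level 3: R
T first appears at level 2.

2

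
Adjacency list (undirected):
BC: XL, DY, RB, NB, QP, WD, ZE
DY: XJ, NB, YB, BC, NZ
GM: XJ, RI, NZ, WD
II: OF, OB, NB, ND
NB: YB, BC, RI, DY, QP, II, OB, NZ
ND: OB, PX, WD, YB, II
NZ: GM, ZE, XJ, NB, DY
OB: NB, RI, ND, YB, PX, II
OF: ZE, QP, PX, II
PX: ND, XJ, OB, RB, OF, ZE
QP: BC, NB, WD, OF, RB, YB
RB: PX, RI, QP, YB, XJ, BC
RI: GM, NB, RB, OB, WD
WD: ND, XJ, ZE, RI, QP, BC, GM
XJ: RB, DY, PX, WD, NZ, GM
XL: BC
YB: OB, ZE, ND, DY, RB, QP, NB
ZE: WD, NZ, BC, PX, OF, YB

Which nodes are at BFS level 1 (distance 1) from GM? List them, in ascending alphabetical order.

NZ, RI, WD, XJ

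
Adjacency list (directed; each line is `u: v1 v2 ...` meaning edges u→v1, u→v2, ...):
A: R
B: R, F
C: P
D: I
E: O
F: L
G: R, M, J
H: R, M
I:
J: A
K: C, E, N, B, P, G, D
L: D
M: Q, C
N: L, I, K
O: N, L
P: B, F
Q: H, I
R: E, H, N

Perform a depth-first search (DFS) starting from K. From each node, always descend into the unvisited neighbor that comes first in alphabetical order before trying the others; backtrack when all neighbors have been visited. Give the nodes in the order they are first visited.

K B F L D I R E O N H M C P Q G J A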